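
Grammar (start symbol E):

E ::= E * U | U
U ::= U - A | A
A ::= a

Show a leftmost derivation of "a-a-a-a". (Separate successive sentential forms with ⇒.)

E ⇒ U ⇒ U-A ⇒ U-A-A ⇒ U-A-A-A ⇒ A-A-A-A ⇒ a-A-A-A ⇒ a-a-A-A ⇒ a-a-a-A ⇒ a-a-a-a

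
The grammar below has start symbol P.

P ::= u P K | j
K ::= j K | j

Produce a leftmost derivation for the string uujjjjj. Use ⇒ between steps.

P⇒uPK⇒uuPKK⇒uujKK⇒uujjKK⇒uujjjK⇒uujjjjK⇒uujjjjj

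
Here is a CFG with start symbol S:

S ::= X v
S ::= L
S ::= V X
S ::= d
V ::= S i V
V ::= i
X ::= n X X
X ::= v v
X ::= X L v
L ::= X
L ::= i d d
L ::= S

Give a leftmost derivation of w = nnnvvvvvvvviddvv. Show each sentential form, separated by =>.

S => Xv   [S ::= X v]
Xv => XLvv   [X ::= X L v]
XLvv => nXXLvv   [X ::= n X X]
nXXLvv => nnXXXLvv   [X ::= n X X]
nnXXXLvv => nnnXXXXLvv   [X ::= n X X]
nnnXXXXLvv => nnnvvXXXLvv   [X ::= v v]
nnnvvXXXLvv => nnnvvvvXXLvv   [X ::= v v]
nnnvvvvXXLvv => nnnvvvvvvXLvv   [X ::= v v]
nnnvvvvvvXLvv => nnnvvvvvvvvLvv   [X ::= v v]
nnnvvvvvvvvLvv => nnnvvvvvvvviddvv   [L ::= i d d]

S=>Xv=>XLvv=>nXXLvv=>nnXXXLvv=>nnnXXXXLvv=>nnnvvXXXLvv=>nnnvvvvXXLvv=>nnnvvvvvvXLvv=>nnnvvvvvvvvLvv=>nnnvvvvvvvviddvv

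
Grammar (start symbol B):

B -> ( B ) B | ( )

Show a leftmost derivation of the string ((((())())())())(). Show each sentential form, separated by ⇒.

B ⇒ (B)B ⇒ ((B)B)B ⇒ (((B)B)B)B ⇒ ((((B)B)B)B)B ⇒ ((((())B)B)B)B ⇒ ((((())())B)B)B ⇒ ((((())())())B)B ⇒ ((((())())())())B ⇒ ((((())())())())()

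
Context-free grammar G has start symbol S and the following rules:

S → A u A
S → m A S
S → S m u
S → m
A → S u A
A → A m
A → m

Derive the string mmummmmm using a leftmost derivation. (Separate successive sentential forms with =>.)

S => mAS   [S → m A S]
mAS => mAmS   [A → A m]
mAmS => mAmmS   [A → A m]
mAmmS => mAmmmS   [A → A m]
mAmmmS => mSuAmmmS   [A → S u A]
mSuAmmmS => mmuAmmmS   [S → m]
mmuAmmmS => mmummmmS   [A → m]
mmummmmS => mmummmmm   [S → m]

S => mAS => mAmS => mAmmS => mAmmmS => mSuAmmmS => mmuAmmmS => mmummmmS => mmummmmm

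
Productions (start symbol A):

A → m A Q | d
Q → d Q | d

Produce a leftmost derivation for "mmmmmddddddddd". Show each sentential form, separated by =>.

A => mAQ => mmAQQ => mmmAQQQ => mmmmAQQQQ => mmmmmAQQQQQ => mmmmmdQQQQQ => mmmmmddQQQQQ => mmmmmdddQQQQQ => mmmmmddddQQQQ => mmmmmdddddQQQ => mmmmmddddddQQ => mmmmmdddddddQQ => mmmmmddddddddQ => mmmmmddddddddd

A => mAQ   [A → m A Q]
mAQ => mmAQQ   [A → m A Q]
mmAQQ => mmmAQQQ   [A → m A Q]
mmmAQQQ => mmmmAQQQQ   [A → m A Q]
mmmmAQQQQ => mmmmmAQQQQQ   [A → m A Q]
mmmmmAQQQQQ => mmmmmdQQQQQ   [A → d]
mmmmmdQQQQQ => mmmmmddQQQQQ   [Q → d Q]
mmmmmddQQQQQ => mmmmmdddQQQQQ   [Q → d Q]
mmmmmdddQQQQQ => mmmmmddddQQQQ   [Q → d]
mmmmmddddQQQQ => mmmmmdddddQQQ   [Q → d]
mmmmmdddddQQQ => mmmmmddddddQQ   [Q → d]
mmmmmddddddQQ => mmmmmdddddddQQ   [Q → d Q]
mmmmmdddddddQQ => mmmmmddddddddQ   [Q → d]
mmmmmddddddddQ => mmmmmddddddddd   [Q → d]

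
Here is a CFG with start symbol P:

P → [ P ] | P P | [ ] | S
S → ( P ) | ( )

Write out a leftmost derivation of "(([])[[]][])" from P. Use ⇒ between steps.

P ⇒ S ⇒ (P) ⇒ (PP) ⇒ (PPP) ⇒ (SPP) ⇒ ((P)PP) ⇒ (([])PP) ⇒ (([])[P]P) ⇒ (([])[[]]P) ⇒ (([])[[]][])

P ⇒ S   [P → S]
S ⇒ (P)   [S → ( P )]
(P) ⇒ (PP)   [P → P P]
(PP) ⇒ (PPP)   [P → P P]
(PPP) ⇒ (SPP)   [P → S]
(SPP) ⇒ ((P)PP)   [S → ( P )]
((P)PP) ⇒ (([])PP)   [P → [ ]]
(([])PP) ⇒ (([])[P]P)   [P → [ P ]]
(([])[P]P) ⇒ (([])[[]]P)   [P → [ ]]
(([])[[]]P) ⇒ (([])[[]][])   [P → [ ]]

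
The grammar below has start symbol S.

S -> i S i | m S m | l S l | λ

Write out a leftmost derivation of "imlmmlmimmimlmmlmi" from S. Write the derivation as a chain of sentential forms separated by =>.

S => iSi   [S -> i S i]
iSi => imSmi   [S -> m S m]
imSmi => imlSlmi   [S -> l S l]
imlSlmi => imlmSmlmi   [S -> m S m]
imlmSmlmi => imlmmSmmlmi   [S -> m S m]
imlmmSmmlmi => imlmmlSlmmlmi   [S -> l S l]
imlmmlSlmmlmi => imlmmlmSmlmmlmi   [S -> m S m]
imlmmlmSmlmmlmi => imlmmlmiSimlmmlmi   [S -> i S i]
imlmmlmiSimlmmlmi => imlmmlmimSmimlmmlmi   [S -> m S m]
imlmmlmimSmimlmmlmi => imlmmlmimmimlmmlmi   [S -> λ]

S=>iSi=>imSmi=>imlSlmi=>imlmSmlmi=>imlmmSmmlmi=>imlmmlSlmmlmi=>imlmmlmSmlmmlmi=>imlmmlmiSimlmmlmi=>imlmmlmimSmimlmmlmi=>imlmmlmimmimlmmlmi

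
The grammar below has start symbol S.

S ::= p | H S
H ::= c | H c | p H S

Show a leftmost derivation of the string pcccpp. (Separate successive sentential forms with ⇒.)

S ⇒ HS   [S ::= H S]
HS ⇒ pHSS   [H ::= p H S]
pHSS ⇒ pcSS   [H ::= c]
pcSS ⇒ pcHSS   [S ::= H S]
pcHSS ⇒ pcHcSS   [H ::= H c]
pcHcSS ⇒ pcccSS   [H ::= c]
pcccSS ⇒ pcccpS   [S ::= p]
pcccpS ⇒ pcccpp   [S ::= p]

S⇒HS⇒pHSS⇒pcSS⇒pcHSS⇒pcHcSS⇒pcccSS⇒pcccpS⇒pcccpp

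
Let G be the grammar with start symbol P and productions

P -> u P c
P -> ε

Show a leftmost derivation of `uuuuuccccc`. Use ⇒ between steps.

P ⇒ uPc ⇒ uuPcc ⇒ uuuPccc ⇒ uuuuPcccc ⇒ uuuuuPccccc ⇒ uuuuuccccc

P ⇒ uPc   [P -> u P c]
uPc ⇒ uuPcc   [P -> u P c]
uuPcc ⇒ uuuPccc   [P -> u P c]
uuuPccc ⇒ uuuuPcccc   [P -> u P c]
uuuuPcccc ⇒ uuuuuPccccc   [P -> u P c]
uuuuuPccccc ⇒ uuuuuccccc   [P -> ε]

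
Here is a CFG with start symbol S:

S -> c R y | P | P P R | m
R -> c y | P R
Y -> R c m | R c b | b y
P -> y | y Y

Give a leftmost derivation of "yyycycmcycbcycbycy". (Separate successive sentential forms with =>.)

S => PPR => yYPR => yRcbPR => yPRcbPR => yyYRcbPR => yyRcbRcbPR => yyPRcbRcbPR => yyyYRcbRcbPR => yyyRcmRcbRcbPR => yyycycmRcbRcbPR => yyycycmcycbRcbPR => yyycycmcycbcycbPR => yyycycmcycbcycbyR => yyycycmcycbcycbycy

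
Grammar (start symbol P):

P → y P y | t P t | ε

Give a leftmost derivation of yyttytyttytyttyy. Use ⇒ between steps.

P ⇒ yPy ⇒ yyPyy ⇒ yytPtyy ⇒ yyttPttyy ⇒ yyttyPyttyy ⇒ yyttytPtyttyy ⇒ yyttytyPytyttyy ⇒ yyttytytPtytyttyy ⇒ yyttytyttytyttyy

P ⇒ yPy   [P → y P y]
yPy ⇒ yyPyy   [P → y P y]
yyPyy ⇒ yytPtyy   [P → t P t]
yytPtyy ⇒ yyttPttyy   [P → t P t]
yyttPttyy ⇒ yyttyPyttyy   [P → y P y]
yyttyPyttyy ⇒ yyttytPtyttyy   [P → t P t]
yyttytPtyttyy ⇒ yyttytyPytyttyy   [P → y P y]
yyttytyPytyttyy ⇒ yyttytytPtytyttyy   [P → t P t]
yyttytytPtytyttyy ⇒ yyttytyttytyttyy   [P → ε]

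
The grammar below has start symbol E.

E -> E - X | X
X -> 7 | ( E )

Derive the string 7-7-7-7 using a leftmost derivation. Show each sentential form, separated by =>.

E => E-X => E-X-X => E-X-X-X => X-X-X-X => 7-X-X-X => 7-7-X-X => 7-7-7-X => 7-7-7-7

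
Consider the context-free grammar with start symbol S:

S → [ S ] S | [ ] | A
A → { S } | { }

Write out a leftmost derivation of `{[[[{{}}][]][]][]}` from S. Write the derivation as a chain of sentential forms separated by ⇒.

S ⇒ A   [S → A]
A ⇒ {S}   [A → { S }]
{S} ⇒ {[S]S}   [S → [ S ] S]
{[S]S} ⇒ {[[S]S]S}   [S → [ S ] S]
{[[S]S]S} ⇒ {[[[S]S]S]S}   [S → [ S ] S]
{[[[S]S]S]S} ⇒ {[[[A]S]S]S}   [S → A]
{[[[A]S]S]S} ⇒ {[[[{S}]S]S]S}   [A → { S }]
{[[[{S}]S]S]S} ⇒ {[[[{A}]S]S]S}   [S → A]
{[[[{A}]S]S]S} ⇒ {[[[{{}}]S]S]S}   [A → { }]
{[[[{{}}]S]S]S} ⇒ {[[[{{}}][]]S]S}   [S → [ ]]
{[[[{{}}][]]S]S} ⇒ {[[[{{}}][]][]]S}   [S → [ ]]
{[[[{{}}][]][]]S} ⇒ {[[[{{}}][]][]][]}   [S → [ ]]

S ⇒ A ⇒ {S} ⇒ {[S]S} ⇒ {[[S]S]S} ⇒ {[[[S]S]S]S} ⇒ {[[[A]S]S]S} ⇒ {[[[{S}]S]S]S} ⇒ {[[[{A}]S]S]S} ⇒ {[[[{{}}]S]S]S} ⇒ {[[[{{}}][]]S]S} ⇒ {[[[{{}}][]][]]S} ⇒ {[[[{{}}][]][]][]}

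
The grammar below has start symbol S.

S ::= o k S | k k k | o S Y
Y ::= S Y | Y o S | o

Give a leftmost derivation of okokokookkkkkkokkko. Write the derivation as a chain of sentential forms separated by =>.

S => okS => okokS => okokokS => okokokoSY => okokokooSYY => okokokookkkYY => okokokookkkSYY => okokokookkkkkkYY => okokokookkkkkkoY => okokokookkkkkkoSY => okokokookkkkkkokkkY => okokokookkkkkkokkko

S => okS   [S ::= o k S]
okS => okokS   [S ::= o k S]
okokS => okokokS   [S ::= o k S]
okokokS => okokokoSY   [S ::= o S Y]
okokokoSY => okokokooSYY   [S ::= o S Y]
okokokooSYY => okokokookkkYY   [S ::= k k k]
okokokookkkYY => okokokookkkSYY   [Y ::= S Y]
okokokookkkSYY => okokokookkkkkkYY   [S ::= k k k]
okokokookkkkkkYY => okokokookkkkkkoY   [Y ::= o]
okokokookkkkkkoY => okokokookkkkkkoSY   [Y ::= S Y]
okokokookkkkkkoSY => okokokookkkkkkokkkY   [S ::= k k k]
okokokookkkkkkokkkY => okokokookkkkkkokkko   [Y ::= o]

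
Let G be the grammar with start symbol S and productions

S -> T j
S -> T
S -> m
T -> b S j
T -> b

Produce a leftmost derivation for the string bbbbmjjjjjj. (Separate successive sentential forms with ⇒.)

S ⇒ T   [S -> T]
T ⇒ bSj   [T -> b S j]
bSj ⇒ bTjj   [S -> T j]
bTjj ⇒ bbSjjj   [T -> b S j]
bbSjjj ⇒ bbTjjj   [S -> T]
bbTjjj ⇒ bbbSjjjj   [T -> b S j]
bbbSjjjj ⇒ bbbTjjjjj   [S -> T j]
bbbTjjjjj ⇒ bbbbSjjjjjj   [T -> b S j]
bbbbSjjjjjj ⇒ bbbbmjjjjjj   [S -> m]

S⇒T⇒bSj⇒bTjj⇒bbSjjj⇒bbTjjj⇒bbbSjjjj⇒bbbTjjjjj⇒bbbbSjjjjjj⇒bbbbmjjjjjj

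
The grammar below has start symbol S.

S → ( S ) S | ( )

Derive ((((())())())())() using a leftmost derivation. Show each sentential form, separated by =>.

S=>(S)S=>((S)S)S=>(((S)S)S)S=>((((S)S)S)S)S=>((((())S)S)S)S=>((((())())S)S)S=>((((())())())S)S=>((((())())())())S=>((((())())())())()

S => (S)S   [S → ( S ) S]
(S)S => ((S)S)S   [S → ( S ) S]
((S)S)S => (((S)S)S)S   [S → ( S ) S]
(((S)S)S)S => ((((S)S)S)S)S   [S → ( S ) S]
((((S)S)S)S)S => ((((())S)S)S)S   [S → ( )]
((((())S)S)S)S => ((((())())S)S)S   [S → ( )]
((((())())S)S)S => ((((())())())S)S   [S → ( )]
((((())())())S)S => ((((())())())())S   [S → ( )]
((((())())())())S => ((((())())())())()   [S → ( )]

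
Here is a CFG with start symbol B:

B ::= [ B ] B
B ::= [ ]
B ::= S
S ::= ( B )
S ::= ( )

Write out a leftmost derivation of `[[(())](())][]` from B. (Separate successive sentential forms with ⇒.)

B⇒[B]B⇒[[B]B]B⇒[[S]B]B⇒[[(B)]B]B⇒[[(S)]B]B⇒[[(())]B]B⇒[[(())]S]B⇒[[(())](B)]B⇒[[(())](S)]B⇒[[(())](())]B⇒[[(())](())][]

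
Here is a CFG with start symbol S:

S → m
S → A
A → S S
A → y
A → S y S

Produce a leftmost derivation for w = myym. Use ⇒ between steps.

S ⇒ A ⇒ SyS ⇒ myS ⇒ myA ⇒ mySS ⇒ myAS ⇒ myyS ⇒ myym

S ⇒ A   [S → A]
A ⇒ SyS   [A → S y S]
SyS ⇒ myS   [S → m]
myS ⇒ myA   [S → A]
myA ⇒ mySS   [A → S S]
mySS ⇒ myAS   [S → A]
myAS ⇒ myyS   [A → y]
myyS ⇒ myym   [S → m]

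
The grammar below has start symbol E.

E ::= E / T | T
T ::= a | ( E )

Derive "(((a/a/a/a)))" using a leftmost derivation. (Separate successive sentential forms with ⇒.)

E ⇒ T ⇒ (E) ⇒ (T) ⇒ ((E)) ⇒ ((T)) ⇒ (((E))) ⇒ (((E/T))) ⇒ (((E/T/T))) ⇒ (((E/T/T/T))) ⇒ (((T/T/T/T))) ⇒ (((a/T/T/T))) ⇒ (((a/a/T/T))) ⇒ (((a/a/a/T))) ⇒ (((a/a/a/a)))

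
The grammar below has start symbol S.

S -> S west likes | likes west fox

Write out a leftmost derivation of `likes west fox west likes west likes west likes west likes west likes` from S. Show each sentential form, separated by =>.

S => S west likes => S west likes west likes => S west likes west likes west likes => S west likes west likes west likes west likes => S west likes west likes west likes west likes west likes => likes west fox west likes west likes west likes west likes west likes

S => S west likes   [S -> S west likes]
S west likes => S west likes west likes   [S -> S west likes]
S west likes west likes => S west likes west likes west likes   [S -> S west likes]
S west likes west likes west likes => S west likes west likes west likes west likes   [S -> S west likes]
S west likes west likes west likes west likes => S west likes west likes west likes west likes west likes   [S -> S west likes]
S west likes west likes west likes west likes west likes => likes west fox west likes west likes west likes west likes west likes   [S -> likes west fox]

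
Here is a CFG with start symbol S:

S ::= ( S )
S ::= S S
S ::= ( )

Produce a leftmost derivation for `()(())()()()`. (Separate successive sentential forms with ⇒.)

S ⇒ SS   [S ::= S S]
SS ⇒ SSS   [S ::= S S]
SSS ⇒ SSSS   [S ::= S S]
SSSS ⇒ SSSSS   [S ::= S S]
SSSSS ⇒ ()SSSS   [S ::= ( )]
()SSSS ⇒ ()(S)SSS   [S ::= ( S )]
()(S)SSS ⇒ ()(())SSS   [S ::= ( )]
()(())SSS ⇒ ()(())()SS   [S ::= ( )]
()(())()SS ⇒ ()(())()()S   [S ::= ( )]
()(())()()S ⇒ ()(())()()()   [S ::= ( )]

S ⇒ SS ⇒ SSS ⇒ SSSS ⇒ SSSSS ⇒ ()SSSS ⇒ ()(S)SSS ⇒ ()(())SSS ⇒ ()(())()SS ⇒ ()(())()()S ⇒ ()(())()()()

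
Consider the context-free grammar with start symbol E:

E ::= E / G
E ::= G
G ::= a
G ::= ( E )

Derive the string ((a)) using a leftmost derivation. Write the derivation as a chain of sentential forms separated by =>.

E => G => (E) => (G) => ((E)) => ((G)) => ((a))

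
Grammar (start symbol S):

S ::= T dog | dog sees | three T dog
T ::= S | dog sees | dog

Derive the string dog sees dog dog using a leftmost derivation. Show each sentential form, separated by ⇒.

S ⇒ T dog ⇒ S dog ⇒ T dog dog ⇒ S dog dog ⇒ dog sees dog dog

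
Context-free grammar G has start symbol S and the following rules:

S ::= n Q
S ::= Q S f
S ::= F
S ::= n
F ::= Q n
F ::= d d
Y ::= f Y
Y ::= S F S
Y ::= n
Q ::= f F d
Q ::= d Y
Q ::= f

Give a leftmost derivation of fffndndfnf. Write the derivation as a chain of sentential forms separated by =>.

S=>QSf=>fFdSf=>fQndSf=>ffFdndSf=>ffQndndSf=>fffndndSf=>fffndndFf=>fffndndQnf=>fffndndfnf

S => QSf   [S ::= Q S f]
QSf => fFdSf   [Q ::= f F d]
fFdSf => fQndSf   [F ::= Q n]
fQndSf => ffFdndSf   [Q ::= f F d]
ffFdndSf => ffQndndSf   [F ::= Q n]
ffQndndSf => fffndndSf   [Q ::= f]
fffndndSf => fffndndFf   [S ::= F]
fffndndFf => fffndndQnf   [F ::= Q n]
fffndndQnf => fffndndfnf   [Q ::= f]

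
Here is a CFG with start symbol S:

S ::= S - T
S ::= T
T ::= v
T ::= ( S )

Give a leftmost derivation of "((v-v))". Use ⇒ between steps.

S ⇒ T   [S ::= T]
T ⇒ (S)   [T ::= ( S )]
(S) ⇒ (T)   [S ::= T]
(T) ⇒ ((S))   [T ::= ( S )]
((S)) ⇒ ((S-T))   [S ::= S - T]
((S-T)) ⇒ ((T-T))   [S ::= T]
((T-T)) ⇒ ((v-T))   [T ::= v]
((v-T)) ⇒ ((v-v))   [T ::= v]

S ⇒ T ⇒ (S) ⇒ (T) ⇒ ((S)) ⇒ ((S-T)) ⇒ ((T-T)) ⇒ ((v-T)) ⇒ ((v-v))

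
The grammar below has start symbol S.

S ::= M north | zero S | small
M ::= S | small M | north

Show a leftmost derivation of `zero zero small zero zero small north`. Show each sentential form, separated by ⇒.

S ⇒ zero S ⇒ zero zero S ⇒ zero zero M north ⇒ zero zero small M north ⇒ zero zero small S north ⇒ zero zero small zero S north ⇒ zero zero small zero zero S north ⇒ zero zero small zero zero small north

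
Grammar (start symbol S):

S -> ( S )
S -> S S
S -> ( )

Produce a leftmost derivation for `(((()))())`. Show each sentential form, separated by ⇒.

S ⇒ (S) ⇒ (SS) ⇒ ((S)S) ⇒ (((S))S) ⇒ (((()))S) ⇒ (((()))())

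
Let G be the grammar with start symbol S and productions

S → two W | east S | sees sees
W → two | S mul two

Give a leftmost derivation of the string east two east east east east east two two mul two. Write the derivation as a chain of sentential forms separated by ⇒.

S ⇒ east S   [S → east S]
east S ⇒ east two W   [S → two W]
east two W ⇒ east two S mul two   [W → S mul two]
east two S mul two ⇒ east two east S mul two   [S → east S]
east two east S mul two ⇒ east two east east S mul two   [S → east S]
east two east east S mul two ⇒ east two east east east S mul two   [S → east S]
east two east east east S mul two ⇒ east two east east east east S mul two   [S → east S]
east two east east east east S mul two ⇒ east two east east east east east S mul two   [S → east S]
east two east east east east east S mul two ⇒ east two east east east east east two W mul two   [S → two W]
east two east east east east east two W mul two ⇒ east two east east east east east two two mul two   [W → two]

S ⇒ east S ⇒ east two W ⇒ east two S mul two ⇒ east two east S mul two ⇒ east two east east S mul two ⇒ east two east east east S mul two ⇒ east two east east east east S mul two ⇒ east two east east east east east S mul two ⇒ east two east east east east east two W mul two ⇒ east two east east east east east two two mul two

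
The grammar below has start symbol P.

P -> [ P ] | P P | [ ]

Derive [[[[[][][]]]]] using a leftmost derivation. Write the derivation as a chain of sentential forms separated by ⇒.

P ⇒ [P] ⇒ [[P]] ⇒ [[[P]]] ⇒ [[[[P]]]] ⇒ [[[[PP]]]] ⇒ [[[[PPP]]]] ⇒ [[[[[]PP]]]] ⇒ [[[[[][]P]]]] ⇒ [[[[[][][]]]]]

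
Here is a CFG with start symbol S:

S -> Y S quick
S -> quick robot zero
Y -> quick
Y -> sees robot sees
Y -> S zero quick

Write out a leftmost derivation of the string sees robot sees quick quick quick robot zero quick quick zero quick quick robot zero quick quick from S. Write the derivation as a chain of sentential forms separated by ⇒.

S ⇒ Y S quick   [S -> Y S quick]
Y S quick ⇒ sees robot sees S quick   [Y -> sees robot sees]
sees robot sees S quick ⇒ sees robot sees Y S quick quick   [S -> Y S quick]
sees robot sees Y S quick quick ⇒ sees robot sees S zero quick S quick quick   [Y -> S zero quick]
sees robot sees S zero quick S quick quick ⇒ sees robot sees Y S quick zero quick S quick quick   [S -> Y S quick]
sees robot sees Y S quick zero quick S quick quick ⇒ sees robot sees quick S quick zero quick S quick quick   [Y -> quick]
sees robot sees quick S quick zero quick S quick quick ⇒ sees robot sees quick Y S quick quick zero quick S quick quick   [S -> Y S quick]
sees robot sees quick Y S quick quick zero quick S quick quick ⇒ sees robot sees quick quick S quick quick zero quick S quick quick   [Y -> quick]
sees robot sees quick quick S quick quick zero quick S quick quick ⇒ sees robot sees quick quick quick robot zero quick quick zero quick S quick quick   [S -> quick robot zero]
sees robot sees quick quick quick robot zero quick quick zero quick S quick quick ⇒ sees robot sees quick quick quick robot zero quick quick zero quick quick robot zero quick quick   [S -> quick robot zero]

S ⇒ Y S quick ⇒ sees robot sees S quick ⇒ sees robot sees Y S quick quick ⇒ sees robot sees S zero quick S quick quick ⇒ sees robot sees Y S quick zero quick S quick quick ⇒ sees robot sees quick S quick zero quick S quick quick ⇒ sees robot sees quick Y S quick quick zero quick S quick quick ⇒ sees robot sees quick quick S quick quick zero quick S quick quick ⇒ sees robot sees quick quick quick robot zero quick quick zero quick S quick quick ⇒ sees robot sees quick quick quick robot zero quick quick zero quick quick robot zero quick quick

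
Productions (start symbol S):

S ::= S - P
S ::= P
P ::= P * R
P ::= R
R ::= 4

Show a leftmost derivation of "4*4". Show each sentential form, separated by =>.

S => P => P*R => R*R => 4*R => 4*4

S => P   [S ::= P]
P => P*R   [P ::= P * R]
P*R => R*R   [P ::= R]
R*R => 4*R   [R ::= 4]
4*R => 4*4   [R ::= 4]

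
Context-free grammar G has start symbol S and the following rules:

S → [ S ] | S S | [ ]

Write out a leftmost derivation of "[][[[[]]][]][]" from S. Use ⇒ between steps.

S ⇒ SS   [S → S S]
SS ⇒ []S   [S → [ ]]
[]S ⇒ []SS   [S → S S]
[]SS ⇒ [][S]S   [S → [ S ]]
[][S]S ⇒ [][SS]S   [S → S S]
[][SS]S ⇒ [][[S]S]S   [S → [ S ]]
[][[S]S]S ⇒ [][[[S]]S]S   [S → [ S ]]
[][[[S]]S]S ⇒ [][[[[]]]S]S   [S → [ ]]
[][[[[]]]S]S ⇒ [][[[[]]][]]S   [S → [ ]]
[][[[[]]][]]S ⇒ [][[[[]]][]][]   [S → [ ]]

S ⇒ SS ⇒ []S ⇒ []SS ⇒ [][S]S ⇒ [][SS]S ⇒ [][[S]S]S ⇒ [][[[S]]S]S ⇒ [][[[[]]]S]S ⇒ [][[[[]]][]]S ⇒ [][[[[]]][]][]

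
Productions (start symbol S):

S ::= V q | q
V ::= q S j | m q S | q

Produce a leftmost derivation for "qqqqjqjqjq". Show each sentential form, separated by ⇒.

S ⇒ Vq ⇒ qSjq ⇒ qVqjq ⇒ qqSjqjq ⇒ qqVqjqjq ⇒ qqqSjqjqjq ⇒ qqqqjqjqjq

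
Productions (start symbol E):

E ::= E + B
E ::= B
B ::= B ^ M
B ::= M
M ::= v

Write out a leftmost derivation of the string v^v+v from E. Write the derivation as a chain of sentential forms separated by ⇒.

E ⇒ E+B ⇒ B+B ⇒ B^M+B ⇒ M^M+B ⇒ v^M+B ⇒ v^v+B ⇒ v^v+M ⇒ v^v+v

E ⇒ E+B   [E ::= E + B]
E+B ⇒ B+B   [E ::= B]
B+B ⇒ B^M+B   [B ::= B ^ M]
B^M+B ⇒ M^M+B   [B ::= M]
M^M+B ⇒ v^M+B   [M ::= v]
v^M+B ⇒ v^v+B   [M ::= v]
v^v+B ⇒ v^v+M   [B ::= M]
v^v+M ⇒ v^v+v   [M ::= v]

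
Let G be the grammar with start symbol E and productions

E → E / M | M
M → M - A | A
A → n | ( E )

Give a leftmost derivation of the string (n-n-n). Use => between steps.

E => M   [E → M]
M => A   [M → A]
A => (E)   [A → ( E )]
(E) => (M)   [E → M]
(M) => (M-A)   [M → M - A]
(M-A) => (M-A-A)   [M → M - A]
(M-A-A) => (A-A-A)   [M → A]
(A-A-A) => (n-A-A)   [A → n]
(n-A-A) => (n-n-A)   [A → n]
(n-n-A) => (n-n-n)   [A → n]

E => M => A => (E) => (M) => (M-A) => (M-A-A) => (A-A-A) => (n-A-A) => (n-n-A) => (n-n-n)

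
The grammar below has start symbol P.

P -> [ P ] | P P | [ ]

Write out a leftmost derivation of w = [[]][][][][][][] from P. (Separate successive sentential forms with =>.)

P => PP => [P]P => [[]]P => [[]]PP => [[]][]P => [[]][]PP => [[]][]PPP => [[]][][]PP => [[]][][]PPP => [[]][][]PPPP => [[]][][][]PPP => [[]][][][][]PP => [[]][][][][][]P => [[]][][][][][][]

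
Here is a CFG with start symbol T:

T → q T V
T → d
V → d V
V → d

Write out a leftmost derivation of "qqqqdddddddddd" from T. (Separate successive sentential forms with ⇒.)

T ⇒ qTV   [T → q T V]
qTV ⇒ qqTVV   [T → q T V]
qqTVV ⇒ qqqTVVV   [T → q T V]
qqqTVVV ⇒ qqqqTVVVV   [T → q T V]
qqqqTVVVV ⇒ qqqqdVVVV   [T → d]
qqqqdVVVV ⇒ qqqqddVVVV   [V → d V]
qqqqddVVVV ⇒ qqqqdddVVVV   [V → d V]
qqqqdddVVVV ⇒ qqqqddddVVVV   [V → d V]
qqqqddddVVVV ⇒ qqqqdddddVVVV   [V → d V]
qqqqdddddVVVV ⇒ qqqqddddddVVV   [V → d]
qqqqddddddVVV ⇒ qqqqdddddddVV   [V → d]
qqqqdddddddVV ⇒ qqqqddddddddVV   [V → d V]
qqqqddddddddVV ⇒ qqqqdddddddddV   [V → d]
qqqqdddddddddV ⇒ qqqqdddddddddd   [V → d]

T⇒qTV⇒qqTVV⇒qqqTVVV⇒qqqqTVVVV⇒qqqqdVVVV⇒qqqqddVVVV⇒qqqqdddVVVV⇒qqqqddddVVVV⇒qqqqdddddVVVV⇒qqqqddddddVVV⇒qqqqdddddddVV⇒qqqqddddddddVV⇒qqqqdddddddddV⇒qqqqdddddddddd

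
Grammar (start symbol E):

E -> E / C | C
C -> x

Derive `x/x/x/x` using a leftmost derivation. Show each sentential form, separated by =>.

E => E/C => E/C/C => E/C/C/C => C/C/C/C => x/C/C/C => x/x/C/C => x/x/x/C => x/x/x/x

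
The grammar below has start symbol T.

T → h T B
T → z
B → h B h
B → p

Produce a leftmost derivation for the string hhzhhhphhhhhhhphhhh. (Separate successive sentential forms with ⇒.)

T ⇒ hTB ⇒ hhTBB ⇒ hhzBB ⇒ hhzhBhB ⇒ hhzhhBhhB ⇒ hhzhhhBhhhB ⇒ hhzhhhphhhB ⇒ hhzhhhphhhhBh ⇒ hhzhhhphhhhhBhh ⇒ hhzhhhphhhhhhBhhh ⇒ hhzhhhphhhhhhhBhhhh ⇒ hhzhhhphhhhhhhphhhh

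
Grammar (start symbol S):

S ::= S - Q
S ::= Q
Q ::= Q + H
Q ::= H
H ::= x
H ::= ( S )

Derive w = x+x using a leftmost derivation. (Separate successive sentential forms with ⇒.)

S⇒Q⇒Q+H⇒H+H⇒x+H⇒x+x

S ⇒ Q   [S ::= Q]
Q ⇒ Q+H   [Q ::= Q + H]
Q+H ⇒ H+H   [Q ::= H]
H+H ⇒ x+H   [H ::= x]
x+H ⇒ x+x   [H ::= x]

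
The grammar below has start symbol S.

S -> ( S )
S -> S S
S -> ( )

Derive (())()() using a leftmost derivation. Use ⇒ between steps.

S ⇒ SS ⇒ SSS ⇒ (S)SS ⇒ (())SS ⇒ (())()S ⇒ (())()()

S ⇒ SS   [S -> S S]
SS ⇒ SSS   [S -> S S]
SSS ⇒ (S)SS   [S -> ( S )]
(S)SS ⇒ (())SS   [S -> ( )]
(())SS ⇒ (())()S   [S -> ( )]
(())()S ⇒ (())()()   [S -> ( )]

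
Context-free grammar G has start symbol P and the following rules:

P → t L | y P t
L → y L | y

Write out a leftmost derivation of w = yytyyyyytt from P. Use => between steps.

P => yPt   [P → y P t]
yPt => yyPtt   [P → y P t]
yyPtt => yytLtt   [P → t L]
yytLtt => yytyLtt   [L → y L]
yytyLtt => yytyyLtt   [L → y L]
yytyyLtt => yytyyyLtt   [L → y L]
yytyyyLtt => yytyyyyLtt   [L → y L]
yytyyyyLtt => yytyyyyytt   [L → y]

P => yPt => yyPtt => yytLtt => yytyLtt => yytyyLtt => yytyyyLtt => yytyyyyLtt => yytyyyyytt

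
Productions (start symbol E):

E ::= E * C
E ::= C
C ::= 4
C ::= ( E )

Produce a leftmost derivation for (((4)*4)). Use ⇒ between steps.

E ⇒ C   [E ::= C]
C ⇒ (E)   [C ::= ( E )]
(E) ⇒ (C)   [E ::= C]
(C) ⇒ ((E))   [C ::= ( E )]
((E)) ⇒ ((E*C))   [E ::= E * C]
((E*C)) ⇒ ((C*C))   [E ::= C]
((C*C)) ⇒ (((E)*C))   [C ::= ( E )]
(((E)*C)) ⇒ (((C)*C))   [E ::= C]
(((C)*C)) ⇒ (((4)*C))   [C ::= 4]
(((4)*C)) ⇒ (((4)*4))   [C ::= 4]

E⇒C⇒(E)⇒(C)⇒((E))⇒((E*C))⇒((C*C))⇒(((E)*C))⇒(((C)*C))⇒(((4)*C))⇒(((4)*4))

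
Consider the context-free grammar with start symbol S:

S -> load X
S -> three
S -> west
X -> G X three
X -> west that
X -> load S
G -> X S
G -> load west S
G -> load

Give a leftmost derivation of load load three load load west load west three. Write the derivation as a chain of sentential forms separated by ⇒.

S ⇒ load X ⇒ load G X three ⇒ load X S X three ⇒ load load S S X three ⇒ load load three S X three ⇒ load load three load X X three ⇒ load load three load load S X three ⇒ load load three load load west X three ⇒ load load three load load west load S three ⇒ load load three load load west load west three

S ⇒ load X   [S -> load X]
load X ⇒ load G X three   [X -> G X three]
load G X three ⇒ load X S X three   [G -> X S]
load X S X three ⇒ load load S S X three   [X -> load S]
load load S S X three ⇒ load load three S X three   [S -> three]
load load three S X three ⇒ load load three load X X three   [S -> load X]
load load three load X X three ⇒ load load three load load S X three   [X -> load S]
load load three load load S X three ⇒ load load three load load west X three   [S -> west]
load load three load load west X three ⇒ load load three load load west load S three   [X -> load S]
load load three load load west load S three ⇒ load load three load load west load west three   [S -> west]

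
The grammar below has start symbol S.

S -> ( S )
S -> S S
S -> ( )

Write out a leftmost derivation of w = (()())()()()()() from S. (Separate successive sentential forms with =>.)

S => SS   [S -> S S]
SS => SSS   [S -> S S]
SSS => SSSS   [S -> S S]
SSSS => SSSSS   [S -> S S]
SSSSS => SSSSSS   [S -> S S]
SSSSSS => (S)SSSSS   [S -> ( S )]
(S)SSSSS => (SS)SSSSS   [S -> S S]
(SS)SSSSS => (()S)SSSSS   [S -> ( )]
(()S)SSSSS => (()())SSSSS   [S -> ( )]
(()())SSSSS => (()())()SSSS   [S -> ( )]
(()())()SSSS => (()())()()SSS   [S -> ( )]
(()())()()SSS => (()())()()()SS   [S -> ( )]
(()())()()()SS => (()())()()()()S   [S -> ( )]
(()())()()()()S => (()())()()()()()   [S -> ( )]

S => SS => SSS => SSSS => SSSSS => SSSSSS => (S)SSSSS => (SS)SSSSS => (()S)SSSSS => (()())SSSSS => (()())()SSSS => (()())()()SSS => (()())()()()SS => (()())()()()()S => (()())()()()()()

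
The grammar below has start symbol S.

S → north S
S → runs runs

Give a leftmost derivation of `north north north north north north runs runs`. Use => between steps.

S => north S   [S → north S]
north S => north north S   [S → north S]
north north S => north north north S   [S → north S]
north north north S => north north north north S   [S → north S]
north north north north S => north north north north north S   [S → north S]
north north north north north S => north north north north north north S   [S → north S]
north north north north north north S => north north north north north north runs runs   [S → runs runs]

S => north S => north north S => north north north S => north north north north S => north north north north north S => north north north north north north S => north north north north north north runs runs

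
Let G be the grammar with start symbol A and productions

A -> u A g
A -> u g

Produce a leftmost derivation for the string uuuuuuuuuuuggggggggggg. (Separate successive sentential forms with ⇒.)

A ⇒ uAg   [A -> u A g]
uAg ⇒ uuAgg   [A -> u A g]
uuAgg ⇒ uuuAggg   [A -> u A g]
uuuAggg ⇒ uuuuAgggg   [A -> u A g]
uuuuAgggg ⇒ uuuuuAggggg   [A -> u A g]
uuuuuAggggg ⇒ uuuuuuAgggggg   [A -> u A g]
uuuuuuAgggggg ⇒ uuuuuuuAggggggg   [A -> u A g]
uuuuuuuAggggggg ⇒ uuuuuuuuAgggggggg   [A -> u A g]
uuuuuuuuAgggggggg ⇒ uuuuuuuuuAggggggggg   [A -> u A g]
uuuuuuuuuAggggggggg ⇒ uuuuuuuuuuAgggggggggg   [A -> u A g]
uuuuuuuuuuAgggggggggg ⇒ uuuuuuuuuuuggggggggggg   [A -> u g]

A ⇒ uAg ⇒ uuAgg ⇒ uuuAggg ⇒ uuuuAgggg ⇒ uuuuuAggggg ⇒ uuuuuuAgggggg ⇒ uuuuuuuAggggggg ⇒ uuuuuuuuAgggggggg ⇒ uuuuuuuuuAggggggggg ⇒ uuuuuuuuuuAgggggggggg ⇒ uuuuuuuuuuuggggggggggg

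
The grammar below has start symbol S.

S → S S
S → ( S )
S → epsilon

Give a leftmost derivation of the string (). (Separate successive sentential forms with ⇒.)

S ⇒ SS   [S → S S]
SS ⇒ SSS   [S → S S]
SSS ⇒ SSSS   [S → S S]
SSSS ⇒ SSSSS   [S → S S]
SSSSS ⇒ SSSSSS   [S → S S]
SSSSSS ⇒ SSSSSSS   [S → S S]
SSSSSSS ⇒ (S)SSSSSS   [S → ( S )]
(S)SSSSSS ⇒ ()SSSSSS   [S → epsilon]
()SSSSSS ⇒ ()SSSSS   [S → epsilon]
()SSSSS ⇒ ()SSSS   [S → epsilon]
()SSSS ⇒ ()SSS   [S → epsilon]
()SSS ⇒ ()SS   [S → epsilon]
()SS ⇒ ()S   [S → epsilon]
()S ⇒ ()   [S → epsilon]

S ⇒ SS ⇒ SSS ⇒ SSSS ⇒ SSSSS ⇒ SSSSSS ⇒ SSSSSSS ⇒ (S)SSSSSS ⇒ ()SSSSSS ⇒ ()SSSSS ⇒ ()SSSS ⇒ ()SSS ⇒ ()SS ⇒ ()S ⇒ ()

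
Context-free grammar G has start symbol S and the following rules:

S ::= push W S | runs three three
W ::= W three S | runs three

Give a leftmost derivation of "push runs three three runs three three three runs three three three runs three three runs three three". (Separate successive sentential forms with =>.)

S => push W S   [S ::= push W S]
push W S => push W three S S   [W ::= W three S]
push W three S S => push W three S three S S   [W ::= W three S]
push W three S three S S => push W three S three S three S S   [W ::= W three S]
push W three S three S three S S => push runs three three S three S three S S   [W ::= runs three]
push runs three three S three S three S S => push runs three three runs three three three S three S S   [S ::= runs three three]
push runs three three runs three three three S three S S => push runs three three runs three three three runs three three three S S   [S ::= runs three three]
push runs three three runs three three three runs three three three S S => push runs three three runs three three three runs three three three runs three three S   [S ::= runs three three]
push runs three three runs three three three runs three three three runs three three S => push runs three three runs three three three runs three three three runs three three runs three three   [S ::= runs three three]

S => push W S => push W three S S => push W three S three S S => push W three S three S three S S => push runs three three S three S three S S => push runs three three runs three three three S three S S => push runs three three runs three three three runs three three three S S => push runs three three runs three three three runs three three three runs three three S => push runs three three runs three three three runs three three three runs three three runs three three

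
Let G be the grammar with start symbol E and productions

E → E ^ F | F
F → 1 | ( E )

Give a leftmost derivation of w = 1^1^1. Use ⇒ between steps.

E ⇒ E^F   [E → E ^ F]
E^F ⇒ E^F^F   [E → E ^ F]
E^F^F ⇒ F^F^F   [E → F]
F^F^F ⇒ 1^F^F   [F → 1]
1^F^F ⇒ 1^1^F   [F → 1]
1^1^F ⇒ 1^1^1   [F → 1]

E ⇒ E^F ⇒ E^F^F ⇒ F^F^F ⇒ 1^F^F ⇒ 1^1^F ⇒ 1^1^1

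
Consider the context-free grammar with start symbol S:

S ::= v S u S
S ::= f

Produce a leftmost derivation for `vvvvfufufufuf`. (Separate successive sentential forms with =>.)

S => vSuS => vvSuSuS => vvvSuSuSuS => vvvvSuSuSuSuS => vvvvfuSuSuSuS => vvvvfufuSuSuS => vvvvfufufuSuS => vvvvfufufufuS => vvvvfufufufuf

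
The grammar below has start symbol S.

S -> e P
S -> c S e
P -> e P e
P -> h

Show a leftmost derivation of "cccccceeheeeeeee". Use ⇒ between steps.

S ⇒ cSe   [S -> c S e]
cSe ⇒ ccSee   [S -> c S e]
ccSee ⇒ cccSeee   [S -> c S e]
cccSeee ⇒ ccccSeeee   [S -> c S e]
ccccSeeee ⇒ cccccSeeeee   [S -> c S e]
cccccSeeeee ⇒ ccccccSeeeeee   [S -> c S e]
ccccccSeeeeee ⇒ ccccccePeeeeee   [S -> e P]
ccccccePeeeeee ⇒ cccccceePeeeeeee   [P -> e P e]
cccccceePeeeeeee ⇒ cccccceeheeeeeee   [P -> h]

S⇒cSe⇒ccSee⇒cccSeee⇒ccccSeeee⇒cccccSeeeee⇒ccccccSeeeeee⇒ccccccePeeeeee⇒cccccceePeeeeeee⇒cccccceeheeeeeee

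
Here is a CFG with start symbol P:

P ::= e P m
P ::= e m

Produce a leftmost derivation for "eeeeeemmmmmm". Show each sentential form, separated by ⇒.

P ⇒ ePm ⇒ eePmm ⇒ eeePmmm ⇒ eeeePmmmm ⇒ eeeeePmmmmm ⇒ eeeeeemmmmmm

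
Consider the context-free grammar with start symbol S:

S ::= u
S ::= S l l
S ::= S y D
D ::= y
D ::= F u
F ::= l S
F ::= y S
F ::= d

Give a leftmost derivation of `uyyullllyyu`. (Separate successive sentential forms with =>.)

S => SyD   [S ::= S y D]
SyD => uyD   [S ::= u]
uyD => uyFu   [D ::= F u]
uyFu => uyySu   [F ::= y S]
uyySu => uyySyDu   [S ::= S y D]
uyySyDu => uyySllyDu   [S ::= S l l]
uyySllyDu => uyySllllyDu   [S ::= S l l]
uyySllllyDu => uyyullllyDu   [S ::= u]
uyyullllyDu => uyyullllyyu   [D ::= y]

S => SyD => uyD => uyFu => uyySu => uyySyDu => uyySllyDu => uyySllllyDu => uyyullllyDu => uyyullllyyu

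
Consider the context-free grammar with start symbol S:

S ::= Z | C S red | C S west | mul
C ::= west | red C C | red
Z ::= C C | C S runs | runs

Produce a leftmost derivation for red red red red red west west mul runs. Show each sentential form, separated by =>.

S => Z   [S ::= Z]
Z => C S runs   [Z ::= C S runs]
C S runs => red C C S runs   [C ::= red C C]
red C C S runs => red red C C C S runs   [C ::= red C C]
red red C C C S runs => red red red C C C C S runs   [C ::= red C C]
red red red C C C C S runs => red red red red C C C S runs   [C ::= red]
red red red red C C C S runs => red red red red red C C S runs   [C ::= red]
red red red red red C C S runs => red red red red red west C S runs   [C ::= west]
red red red red red west C S runs => red red red red red west west S runs   [C ::= west]
red red red red red west west S runs => red red red red red west west mul runs   [S ::= mul]

S => Z => C S runs => red C C S runs => red red C C C S runs => red red red C C C C S runs => red red red red C C C S runs => red red red red red C C S runs => red red red red red west C S runs => red red red red red west west S runs => red red red red red west west mul runs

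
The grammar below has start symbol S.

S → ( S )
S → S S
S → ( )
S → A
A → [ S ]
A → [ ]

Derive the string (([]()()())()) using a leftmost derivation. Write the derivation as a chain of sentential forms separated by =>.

S => (S) => (SS) => ((S)S) => ((SS)S) => ((AS)S) => (([]S)S) => (([]SS)S) => (([]SSS)S) => (([]()SS)S) => (([]()()S)S) => (([]()()())S) => (([]()()())())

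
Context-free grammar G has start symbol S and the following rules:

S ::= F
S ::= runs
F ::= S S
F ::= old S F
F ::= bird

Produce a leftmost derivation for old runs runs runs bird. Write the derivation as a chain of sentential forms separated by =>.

S => F => old S F => old F F => old S S F => old F S F => old S S S F => old runs S S F => old runs runs S F => old runs runs runs F => old runs runs runs bird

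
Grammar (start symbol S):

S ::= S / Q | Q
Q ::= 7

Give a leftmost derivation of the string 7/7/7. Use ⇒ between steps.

S ⇒ S/Q   [S ::= S / Q]
S/Q ⇒ S/Q/Q   [S ::= S / Q]
S/Q/Q ⇒ Q/Q/Q   [S ::= Q]
Q/Q/Q ⇒ 7/Q/Q   [Q ::= 7]
7/Q/Q ⇒ 7/7/Q   [Q ::= 7]
7/7/Q ⇒ 7/7/7   [Q ::= 7]

S⇒S/Q⇒S/Q/Q⇒Q/Q/Q⇒7/Q/Q⇒7/7/Q⇒7/7/7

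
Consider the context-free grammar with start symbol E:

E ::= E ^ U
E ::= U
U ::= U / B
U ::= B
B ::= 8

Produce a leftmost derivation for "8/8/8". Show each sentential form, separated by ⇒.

E⇒U⇒U/B⇒U/B/B⇒B/B/B⇒8/B/B⇒8/8/B⇒8/8/8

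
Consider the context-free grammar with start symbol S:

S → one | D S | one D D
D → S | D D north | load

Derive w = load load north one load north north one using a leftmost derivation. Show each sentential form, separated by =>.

S => D S => D D north S => D D north D north S => load D north D north S => load load north D north S => load load north D D north north S => load load north S D north north S => load load north one D north north S => load load north one load north north S => load load north one load north north one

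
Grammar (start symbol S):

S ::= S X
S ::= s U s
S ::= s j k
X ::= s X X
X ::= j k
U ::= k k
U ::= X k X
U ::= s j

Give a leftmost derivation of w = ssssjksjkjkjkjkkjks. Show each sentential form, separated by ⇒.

S ⇒ sUs ⇒ sXkXs ⇒ ssXXkXs ⇒ sssXXXkXs ⇒ ssssXXXXkXs ⇒ ssssjkXXXkXs ⇒ ssssjksXXXXkXs ⇒ ssssjksjkXXXkXs ⇒ ssssjksjkjkXXkXs ⇒ ssssjksjkjkjkXkXs ⇒ ssssjksjkjkjkjkkXs ⇒ ssssjksjkjkjkjkkjks

S ⇒ sUs   [S ::= s U s]
sUs ⇒ sXkXs   [U ::= X k X]
sXkXs ⇒ ssXXkXs   [X ::= s X X]
ssXXkXs ⇒ sssXXXkXs   [X ::= s X X]
sssXXXkXs ⇒ ssssXXXXkXs   [X ::= s X X]
ssssXXXXkXs ⇒ ssssjkXXXkXs   [X ::= j k]
ssssjkXXXkXs ⇒ ssssjksXXXXkXs   [X ::= s X X]
ssssjksXXXXkXs ⇒ ssssjksjkXXXkXs   [X ::= j k]
ssssjksjkXXXkXs ⇒ ssssjksjkjkXXkXs   [X ::= j k]
ssssjksjkjkXXkXs ⇒ ssssjksjkjkjkXkXs   [X ::= j k]
ssssjksjkjkjkXkXs ⇒ ssssjksjkjkjkjkkXs   [X ::= j k]
ssssjksjkjkjkjkkXs ⇒ ssssjksjkjkjkjkkjks   [X ::= j k]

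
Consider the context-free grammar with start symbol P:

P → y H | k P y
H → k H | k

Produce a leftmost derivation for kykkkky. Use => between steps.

P => kPy   [P → k P y]
kPy => kyHy   [P → y H]
kyHy => kykHy   [H → k H]
kykHy => kykkHy   [H → k H]
kykkHy => kykkkHy   [H → k H]
kykkkHy => kykkkky   [H → k]

P=>kPy=>kyHy=>kykHy=>kykkHy=>kykkkHy=>kykkkky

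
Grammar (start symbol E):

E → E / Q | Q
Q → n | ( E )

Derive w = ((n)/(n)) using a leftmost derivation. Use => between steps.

E => Q => (E) => (E/Q) => (Q/Q) => ((E)/Q) => ((Q)/Q) => ((n)/Q) => ((n)/(E)) => ((n)/(Q)) => ((n)/(n))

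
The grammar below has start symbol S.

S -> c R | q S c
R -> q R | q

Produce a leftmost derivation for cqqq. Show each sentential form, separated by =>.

S => cR => cqR => cqqR => cqqq

S => cR   [S -> c R]
cR => cqR   [R -> q R]
cqR => cqqR   [R -> q R]
cqqR => cqqq   [R -> q]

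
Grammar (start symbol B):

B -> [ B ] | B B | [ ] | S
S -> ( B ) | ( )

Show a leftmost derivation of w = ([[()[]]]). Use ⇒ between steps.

B ⇒ S   [B -> S]
S ⇒ (B)   [S -> ( B )]
(B) ⇒ ([B])   [B -> [ B ]]
([B]) ⇒ ([[B]])   [B -> [ B ]]
([[B]]) ⇒ ([[BB]])   [B -> B B]
([[BB]]) ⇒ ([[SB]])   [B -> S]
([[SB]]) ⇒ ([[()B]])   [S -> ( )]
([[()B]]) ⇒ ([[()[]]])   [B -> [ ]]

B ⇒ S ⇒ (B) ⇒ ([B]) ⇒ ([[B]]) ⇒ ([[BB]]) ⇒ ([[SB]]) ⇒ ([[()B]]) ⇒ ([[()[]]])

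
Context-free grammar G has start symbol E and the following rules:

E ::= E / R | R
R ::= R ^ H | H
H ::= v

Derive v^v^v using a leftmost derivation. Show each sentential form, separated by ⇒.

E ⇒ R   [E ::= R]
R ⇒ R^H   [R ::= R ^ H]
R^H ⇒ R^H^H   [R ::= R ^ H]
R^H^H ⇒ H^H^H   [R ::= H]
H^H^H ⇒ v^H^H   [H ::= v]
v^H^H ⇒ v^v^H   [H ::= v]
v^v^H ⇒ v^v^v   [H ::= v]

E ⇒ R ⇒ R^H ⇒ R^H^H ⇒ H^H^H ⇒ v^H^H ⇒ v^v^H ⇒ v^v^v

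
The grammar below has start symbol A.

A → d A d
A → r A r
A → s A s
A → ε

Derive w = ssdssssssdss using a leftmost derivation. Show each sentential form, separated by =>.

A => sAs   [A → s A s]
sAs => ssAss   [A → s A s]
ssAss => ssdAdss   [A → d A d]
ssdAdss => ssdsAsdss   [A → s A s]
ssdsAsdss => ssdssAssdss   [A → s A s]
ssdssAssdss => ssdsssAsssdss   [A → s A s]
ssdsssAsssdss => ssdssssssdss   [A → ε]

A => sAs => ssAss => ssdAdss => ssdsAsdss => ssdssAssdss => ssdsssAsssdss => ssdssssssdss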